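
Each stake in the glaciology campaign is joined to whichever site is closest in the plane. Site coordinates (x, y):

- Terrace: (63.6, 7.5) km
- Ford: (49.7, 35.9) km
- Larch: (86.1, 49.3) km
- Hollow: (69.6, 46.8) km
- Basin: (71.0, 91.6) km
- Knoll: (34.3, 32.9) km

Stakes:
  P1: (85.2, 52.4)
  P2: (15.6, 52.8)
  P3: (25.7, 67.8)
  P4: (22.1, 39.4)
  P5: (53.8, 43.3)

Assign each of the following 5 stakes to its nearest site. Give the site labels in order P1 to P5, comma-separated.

P1 → Larch (d²=10.42)
P2 → Knoll (d²=745.70)
P3 → Knoll (d²=1291.97)
P4 → Knoll (d²=191.09)
P5 → Ford (d²=71.57)

Larch, Knoll, Knoll, Knoll, Ford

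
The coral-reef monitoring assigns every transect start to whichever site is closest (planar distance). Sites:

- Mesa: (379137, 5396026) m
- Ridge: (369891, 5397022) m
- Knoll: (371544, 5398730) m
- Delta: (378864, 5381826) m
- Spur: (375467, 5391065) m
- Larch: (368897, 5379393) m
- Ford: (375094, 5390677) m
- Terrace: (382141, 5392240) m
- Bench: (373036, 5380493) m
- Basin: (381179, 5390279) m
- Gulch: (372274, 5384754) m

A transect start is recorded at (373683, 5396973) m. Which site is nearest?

Knoll

Squared distances to each site:
Mesa: 30642925.000; Ridge: 14381665.000; Knoll: 7662370.000; Delta: 256274370.000; Spur: 38087120.000; Larch: 331962196.000; Ford: 41630537.000; Terrace: 93939053.000; Bench: 272009009.000; Basin: 100999652.000; Gulch: 151289242.000.
Minimum at Knoll.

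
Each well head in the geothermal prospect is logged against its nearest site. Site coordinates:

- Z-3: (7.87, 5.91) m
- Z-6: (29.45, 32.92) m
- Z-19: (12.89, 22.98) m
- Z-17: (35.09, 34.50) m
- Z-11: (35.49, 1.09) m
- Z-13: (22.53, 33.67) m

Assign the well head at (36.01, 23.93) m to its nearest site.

Squared distances to each site:
Z-3: 1116.580; Z-6: 123.854; Z-19: 535.437; Z-17: 112.571; Z-11: 521.936; Z-13: 276.578.
Minimum at Z-17.

Z-17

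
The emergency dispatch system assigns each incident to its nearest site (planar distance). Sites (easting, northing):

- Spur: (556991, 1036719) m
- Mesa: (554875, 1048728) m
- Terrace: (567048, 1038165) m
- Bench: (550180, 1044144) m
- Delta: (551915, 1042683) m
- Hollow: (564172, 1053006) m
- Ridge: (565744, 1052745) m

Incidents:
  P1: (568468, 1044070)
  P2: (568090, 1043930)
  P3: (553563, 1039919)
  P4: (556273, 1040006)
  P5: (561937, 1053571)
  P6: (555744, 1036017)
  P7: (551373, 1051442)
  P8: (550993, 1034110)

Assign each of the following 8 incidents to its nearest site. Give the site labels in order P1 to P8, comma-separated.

Terrace, Terrace, Delta, Spur, Hollow, Spur, Mesa, Spur

P1 → Terrace (d²=36885425.00)
P2 → Terrace (d²=34320989.00)
P3 → Delta (d²=10355600.00)
P4 → Spur (d²=11319893.00)
P5 → Hollow (d²=5314450.00)
P6 → Spur (d²=2047813.00)
P7 → Mesa (d²=19629800.00)
P8 → Spur (d²=42782885.00)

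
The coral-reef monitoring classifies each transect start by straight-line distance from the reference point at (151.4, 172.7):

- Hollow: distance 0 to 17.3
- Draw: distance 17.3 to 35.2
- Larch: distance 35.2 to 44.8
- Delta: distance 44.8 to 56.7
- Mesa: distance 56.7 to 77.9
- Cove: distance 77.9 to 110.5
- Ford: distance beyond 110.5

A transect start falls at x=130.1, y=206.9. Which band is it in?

Distance = √((130.1−151.4)² + (206.9−172.7)²) = √(453.690 + 1169.640) = 40.291.
35.2 ≤ 40.291 < 44.8 → Larch.

Larch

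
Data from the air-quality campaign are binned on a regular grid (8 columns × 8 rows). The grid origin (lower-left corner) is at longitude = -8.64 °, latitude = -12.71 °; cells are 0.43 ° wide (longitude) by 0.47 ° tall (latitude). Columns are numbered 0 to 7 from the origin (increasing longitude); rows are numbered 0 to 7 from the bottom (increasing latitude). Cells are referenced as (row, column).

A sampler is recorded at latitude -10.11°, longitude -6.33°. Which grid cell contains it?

Column index: ⌊(-6.33 − -8.64) / 0.43⌋ = ⌊5.372⌋ = 5
Row offset from origin: ⌊(-10.11 − -12.71) / 0.47⌋ = ⌊5.532⌋ = 5 → row 5

(5, 5)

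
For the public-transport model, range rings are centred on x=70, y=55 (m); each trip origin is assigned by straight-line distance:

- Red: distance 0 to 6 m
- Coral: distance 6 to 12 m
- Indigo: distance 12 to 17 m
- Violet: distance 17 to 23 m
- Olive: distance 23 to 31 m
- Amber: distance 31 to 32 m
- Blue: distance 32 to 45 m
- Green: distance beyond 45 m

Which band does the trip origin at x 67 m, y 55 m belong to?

Red

Distance = √((67−70)² + (55−55)²) = √(9.000 + 0.000) = 3.000 m.
0 ≤ 3.000 < 6 → Red.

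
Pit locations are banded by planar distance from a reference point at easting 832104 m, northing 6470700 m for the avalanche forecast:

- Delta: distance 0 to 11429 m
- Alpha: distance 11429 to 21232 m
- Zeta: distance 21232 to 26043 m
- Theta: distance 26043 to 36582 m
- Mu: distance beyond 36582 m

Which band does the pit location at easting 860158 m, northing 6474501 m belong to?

Theta

Distance = √((860158−832104)² + (6474501−6470700)²) = √(787026916.000 + 14447601.000) = 28310.325 m.
26043 ≤ 28310.325 < 36582 → Theta.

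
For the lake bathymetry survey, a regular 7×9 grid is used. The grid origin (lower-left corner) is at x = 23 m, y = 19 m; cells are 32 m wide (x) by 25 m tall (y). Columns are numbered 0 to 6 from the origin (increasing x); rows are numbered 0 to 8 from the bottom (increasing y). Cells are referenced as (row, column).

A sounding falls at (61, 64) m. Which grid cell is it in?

(1, 1)

Column index: ⌊(61 − 23) / 32⌋ = ⌊1.188⌋ = 1
Row offset from origin: ⌊(64 − 19) / 25⌋ = ⌊1.800⌋ = 1 → row 1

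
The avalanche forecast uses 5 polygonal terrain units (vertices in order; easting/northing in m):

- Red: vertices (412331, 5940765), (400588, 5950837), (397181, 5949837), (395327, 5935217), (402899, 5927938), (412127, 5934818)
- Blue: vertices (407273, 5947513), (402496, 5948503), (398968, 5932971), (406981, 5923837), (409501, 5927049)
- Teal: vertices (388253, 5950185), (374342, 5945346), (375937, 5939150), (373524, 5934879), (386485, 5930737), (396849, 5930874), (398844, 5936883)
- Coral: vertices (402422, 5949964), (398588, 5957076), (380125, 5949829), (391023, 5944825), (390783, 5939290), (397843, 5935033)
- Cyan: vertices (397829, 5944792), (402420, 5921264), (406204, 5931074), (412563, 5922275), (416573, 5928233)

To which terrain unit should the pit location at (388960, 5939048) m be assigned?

Teal

Cast a ray rightward from (388960, 5939048). For each polygon, the edges (by vertex number in listed order) whose endpoints lie on opposite sides of northing = 5939048, where each meets that height, and whether that is right or left of the point:
Red: 3–4 at easting≈395812.8 (right), 6–1 at easting≈412272.1 (right) → 2 crossings.
Blue: 2–3 at easting≈400348.4 (right), 5–1 at easting≈408194.6 (right) → 2 crossings.
Teal: 3–4 at easting≈375879.4 (left), 7–1 at easting≈397120.2 (right) → 1 crossing.
Coral: 5–6 at easting≈391184.3 (right), 6–1 at easting≈399074.3 (right) → 2 crossings.
Cyan: 1–2 at easting≈398949.8 (right), 5–1 at easting≈404330.9 (right) → 2 crossings.
Only Teal has an odd count, so the point is inside Teal.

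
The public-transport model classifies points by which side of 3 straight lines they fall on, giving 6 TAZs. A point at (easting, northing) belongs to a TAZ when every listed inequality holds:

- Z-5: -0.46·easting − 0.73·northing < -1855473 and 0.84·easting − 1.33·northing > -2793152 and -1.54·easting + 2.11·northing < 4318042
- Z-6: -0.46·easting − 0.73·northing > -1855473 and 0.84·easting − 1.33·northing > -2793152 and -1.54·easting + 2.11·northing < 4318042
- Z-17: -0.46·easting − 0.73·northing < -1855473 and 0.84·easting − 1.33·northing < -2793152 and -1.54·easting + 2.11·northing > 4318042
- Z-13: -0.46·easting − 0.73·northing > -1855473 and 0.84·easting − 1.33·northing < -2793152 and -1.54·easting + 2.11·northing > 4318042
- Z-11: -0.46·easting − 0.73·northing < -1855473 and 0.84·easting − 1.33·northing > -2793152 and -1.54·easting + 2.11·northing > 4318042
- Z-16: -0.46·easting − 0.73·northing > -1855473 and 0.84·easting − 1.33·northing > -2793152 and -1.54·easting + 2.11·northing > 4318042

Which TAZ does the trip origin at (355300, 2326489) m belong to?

Z-17

-0.46·355300 − 0.73·2326489 = -1861774.970, which is < -1855473
0.84·355300 − 1.33·2326489 = -2795778.370, which is < -2793152
-1.54·355300 + 2.11·2326489 = 4361729.790, which is > 4318042
This sign pattern matches Z-17.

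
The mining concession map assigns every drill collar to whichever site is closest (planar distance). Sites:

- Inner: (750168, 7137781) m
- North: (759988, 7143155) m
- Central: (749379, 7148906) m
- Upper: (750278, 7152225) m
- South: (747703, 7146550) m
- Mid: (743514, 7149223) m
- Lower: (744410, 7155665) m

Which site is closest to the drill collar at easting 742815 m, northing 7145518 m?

Mid

Squared distances to each site:
Inner: 113927778.000; North: 300495698.000; Central: 54564640.000; Upper: 100680218.000; South: 24957568.000; Mid: 14215626.000; Lower: 105505634.000.
Minimum at Mid.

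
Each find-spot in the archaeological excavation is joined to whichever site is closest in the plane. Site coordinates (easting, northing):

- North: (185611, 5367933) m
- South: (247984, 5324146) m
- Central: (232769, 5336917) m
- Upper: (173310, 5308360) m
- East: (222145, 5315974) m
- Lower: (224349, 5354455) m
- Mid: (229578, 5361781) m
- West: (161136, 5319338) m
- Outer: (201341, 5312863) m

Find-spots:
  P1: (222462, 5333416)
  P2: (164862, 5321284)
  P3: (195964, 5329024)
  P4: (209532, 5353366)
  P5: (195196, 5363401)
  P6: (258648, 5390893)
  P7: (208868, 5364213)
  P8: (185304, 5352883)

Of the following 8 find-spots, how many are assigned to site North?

2

P1 → Central
P2 → West
P3 → Outer
P4 → Lower
P5 → North
P6 → Mid
P7 → Lower
P8 → North
2 of the 8 go to North.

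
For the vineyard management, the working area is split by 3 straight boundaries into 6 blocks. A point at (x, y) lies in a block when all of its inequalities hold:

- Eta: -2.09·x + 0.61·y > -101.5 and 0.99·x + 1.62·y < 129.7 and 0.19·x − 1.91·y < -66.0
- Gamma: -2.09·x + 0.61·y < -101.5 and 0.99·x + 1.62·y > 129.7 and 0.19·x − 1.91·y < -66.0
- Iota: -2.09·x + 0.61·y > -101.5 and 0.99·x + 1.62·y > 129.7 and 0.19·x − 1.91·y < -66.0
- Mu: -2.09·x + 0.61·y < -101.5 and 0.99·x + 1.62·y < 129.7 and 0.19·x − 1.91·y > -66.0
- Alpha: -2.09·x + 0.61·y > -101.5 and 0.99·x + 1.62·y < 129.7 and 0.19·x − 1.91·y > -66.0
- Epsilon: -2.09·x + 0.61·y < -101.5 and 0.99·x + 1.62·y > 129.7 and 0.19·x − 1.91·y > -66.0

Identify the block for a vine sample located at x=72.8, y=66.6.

-2.09·72.8 + 0.61·66.6 = -111.526, which is < -101.5
0.99·72.8 + 1.62·66.6 = 179.964, which is > 129.7
0.19·72.8 − 1.91·66.6 = -113.374, which is < -66.0
This sign pattern matches Gamma.

Gamma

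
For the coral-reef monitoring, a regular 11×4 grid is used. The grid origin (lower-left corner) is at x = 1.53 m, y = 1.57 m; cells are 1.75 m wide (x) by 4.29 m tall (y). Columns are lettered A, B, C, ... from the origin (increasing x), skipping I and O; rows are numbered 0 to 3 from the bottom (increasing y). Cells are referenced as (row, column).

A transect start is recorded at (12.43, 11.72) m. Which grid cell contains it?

Column index: ⌊(12.43 − 1.53) / 1.75⌋ = ⌊6.229⌋ = 6 → column G
Row offset from origin: ⌊(11.72 − 1.57) / 4.29⌋ = ⌊2.366⌋ = 2 → row 2

(2, G)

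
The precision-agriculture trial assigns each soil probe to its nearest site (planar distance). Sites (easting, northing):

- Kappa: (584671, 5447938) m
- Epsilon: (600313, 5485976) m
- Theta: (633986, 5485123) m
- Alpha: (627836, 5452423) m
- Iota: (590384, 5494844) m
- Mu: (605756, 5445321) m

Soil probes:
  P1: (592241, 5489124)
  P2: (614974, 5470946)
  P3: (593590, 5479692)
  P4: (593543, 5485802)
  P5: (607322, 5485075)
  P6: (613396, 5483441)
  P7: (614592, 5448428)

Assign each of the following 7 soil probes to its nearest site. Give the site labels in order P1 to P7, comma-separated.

Iota, Epsilon, Epsilon, Epsilon, Epsilon, Epsilon, Mu

P1 → Iota (d²=36166849.00)
P2 → Epsilon (d²=440845821.00)
P3 → Epsilon (d²=84687385.00)
P4 → Epsilon (d²=45863176.00)
P5 → Epsilon (d²=49937882.00)
P6 → Epsilon (d²=177591114.00)
P7 → Mu (d²=87728345.00)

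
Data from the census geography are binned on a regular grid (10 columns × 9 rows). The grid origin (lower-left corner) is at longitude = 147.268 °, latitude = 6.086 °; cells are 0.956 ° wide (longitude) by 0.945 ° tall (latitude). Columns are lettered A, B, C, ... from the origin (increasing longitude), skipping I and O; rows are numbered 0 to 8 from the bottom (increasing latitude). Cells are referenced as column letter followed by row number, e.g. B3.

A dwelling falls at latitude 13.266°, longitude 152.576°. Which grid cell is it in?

Column index: ⌊(152.576 − 147.268) / 0.956⌋ = ⌊5.552⌋ = 5 → column F
Row offset from origin: ⌊(13.266 − 6.086) / 0.945⌋ = ⌊7.598⌋ = 7 → row 7

F7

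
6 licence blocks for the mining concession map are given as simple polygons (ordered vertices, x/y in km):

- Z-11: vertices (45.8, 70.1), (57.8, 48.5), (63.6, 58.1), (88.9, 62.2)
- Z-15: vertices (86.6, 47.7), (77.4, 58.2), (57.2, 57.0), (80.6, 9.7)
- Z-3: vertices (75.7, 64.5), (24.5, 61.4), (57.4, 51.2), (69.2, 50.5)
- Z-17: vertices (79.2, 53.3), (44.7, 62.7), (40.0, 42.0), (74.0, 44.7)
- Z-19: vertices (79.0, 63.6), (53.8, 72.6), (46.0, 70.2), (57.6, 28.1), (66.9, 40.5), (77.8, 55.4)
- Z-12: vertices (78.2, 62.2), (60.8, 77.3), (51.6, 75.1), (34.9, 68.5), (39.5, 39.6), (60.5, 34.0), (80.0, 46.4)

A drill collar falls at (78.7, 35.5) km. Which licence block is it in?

Cast a ray rightward from (78.7, 35.5). For each polygon, the edges (by vertex number in listed order) whose endpoints lie on opposite sides of y = 35.5, where each meets that height, and whether that is right or left of the point:
Z-11: no edge straddles that height → 0 crossings.
Z-15: 3–4 at x≈67.84 (left), 4–1 at x≈84.67 (right) → 1 crossing.
Z-3: no edge straddles that height → 0 crossings.
Z-17: no edge straddles that height → 0 crossings.
Z-19: 3–4 at x≈55.56 (left), 4–5 at x≈63.15 (left) → 0 crossings.
Z-12: 5–6 at x≈54.88 (left), 6–7 at x≈62.86 (left) → 0 crossings.
Only Z-15 has an odd count, so the point is inside Z-15.

Z-15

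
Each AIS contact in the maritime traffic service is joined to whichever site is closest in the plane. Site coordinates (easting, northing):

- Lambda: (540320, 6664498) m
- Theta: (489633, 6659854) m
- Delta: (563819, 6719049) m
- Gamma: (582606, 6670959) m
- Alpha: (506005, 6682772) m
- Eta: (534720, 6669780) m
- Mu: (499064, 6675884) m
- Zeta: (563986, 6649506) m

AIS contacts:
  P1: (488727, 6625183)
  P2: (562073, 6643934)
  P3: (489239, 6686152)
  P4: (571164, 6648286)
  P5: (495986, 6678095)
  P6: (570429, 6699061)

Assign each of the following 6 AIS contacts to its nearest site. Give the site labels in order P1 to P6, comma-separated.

P1 → Theta (d²=1202899077.00)
P2 → Zeta (d²=34706753.00)
P3 → Mu (d²=201962449.00)
P4 → Zeta (d²=53012084.00)
P5 → Mu (d²=14362605.00)
P6 → Delta (d²=443212244.00)

Theta, Zeta, Mu, Zeta, Mu, Delta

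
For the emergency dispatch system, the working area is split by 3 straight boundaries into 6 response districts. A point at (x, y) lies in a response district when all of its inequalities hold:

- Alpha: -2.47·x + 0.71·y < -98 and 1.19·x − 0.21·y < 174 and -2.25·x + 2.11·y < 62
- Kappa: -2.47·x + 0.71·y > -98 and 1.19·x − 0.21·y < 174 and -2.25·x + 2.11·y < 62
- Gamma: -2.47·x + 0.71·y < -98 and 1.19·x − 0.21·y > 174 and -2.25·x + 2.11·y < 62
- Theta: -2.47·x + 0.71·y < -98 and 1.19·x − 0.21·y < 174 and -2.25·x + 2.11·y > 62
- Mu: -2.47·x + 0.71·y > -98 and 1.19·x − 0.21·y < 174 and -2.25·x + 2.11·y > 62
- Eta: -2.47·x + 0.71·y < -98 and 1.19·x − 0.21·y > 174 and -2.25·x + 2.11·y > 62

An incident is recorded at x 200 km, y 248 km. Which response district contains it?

Eta

-2.47·200 + 0.71·248 = -317.920, which is < -98
1.19·200 − 0.21·248 = 185.920, which is > 174
-2.25·200 + 2.11·248 = 73.280, which is > 62
This sign pattern matches Eta.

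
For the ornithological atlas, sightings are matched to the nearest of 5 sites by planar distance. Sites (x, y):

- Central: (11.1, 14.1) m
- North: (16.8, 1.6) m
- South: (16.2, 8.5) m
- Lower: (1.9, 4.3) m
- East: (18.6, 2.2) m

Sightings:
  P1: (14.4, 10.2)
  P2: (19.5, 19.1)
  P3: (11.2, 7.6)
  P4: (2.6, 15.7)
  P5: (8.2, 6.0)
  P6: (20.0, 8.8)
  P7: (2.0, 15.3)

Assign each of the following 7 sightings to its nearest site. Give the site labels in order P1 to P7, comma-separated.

South, Central, South, Central, Lower, South, Central

P1 → South (d²=6.13)
P2 → Central (d²=95.56)
P3 → South (d²=25.81)
P4 → Central (d²=74.81)
P5 → Lower (d²=42.58)
P6 → South (d²=14.53)
P7 → Central (d²=84.25)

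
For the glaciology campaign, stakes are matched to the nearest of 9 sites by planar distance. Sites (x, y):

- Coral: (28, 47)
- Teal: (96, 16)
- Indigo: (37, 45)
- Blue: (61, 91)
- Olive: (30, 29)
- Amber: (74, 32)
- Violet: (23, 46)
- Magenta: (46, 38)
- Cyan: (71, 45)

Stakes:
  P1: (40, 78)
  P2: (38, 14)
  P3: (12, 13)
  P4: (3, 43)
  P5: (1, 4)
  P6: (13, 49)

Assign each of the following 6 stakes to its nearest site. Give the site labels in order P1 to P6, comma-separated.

P1 → Blue (d²=610.00)
P2 → Olive (d²=289.00)
P3 → Olive (d²=580.00)
P4 → Violet (d²=409.00)
P5 → Olive (d²=1466.00)
P6 → Violet (d²=109.00)

Blue, Olive, Olive, Violet, Olive, Violet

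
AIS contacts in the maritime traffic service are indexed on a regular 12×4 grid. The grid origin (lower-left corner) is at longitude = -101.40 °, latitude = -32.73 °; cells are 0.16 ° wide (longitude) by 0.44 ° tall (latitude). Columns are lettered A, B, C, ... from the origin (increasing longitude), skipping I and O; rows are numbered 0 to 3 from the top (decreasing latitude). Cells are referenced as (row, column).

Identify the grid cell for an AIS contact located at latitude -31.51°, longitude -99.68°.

(1, L)

Column index: ⌊(-99.68 − -101.40) / 0.16⌋ = ⌊10.750⌋ = 10 → column L
Row offset from origin: ⌊(-31.51 − -32.73) / 0.44⌋ = ⌊2.773⌋ = 2 → row 1 (counted from top)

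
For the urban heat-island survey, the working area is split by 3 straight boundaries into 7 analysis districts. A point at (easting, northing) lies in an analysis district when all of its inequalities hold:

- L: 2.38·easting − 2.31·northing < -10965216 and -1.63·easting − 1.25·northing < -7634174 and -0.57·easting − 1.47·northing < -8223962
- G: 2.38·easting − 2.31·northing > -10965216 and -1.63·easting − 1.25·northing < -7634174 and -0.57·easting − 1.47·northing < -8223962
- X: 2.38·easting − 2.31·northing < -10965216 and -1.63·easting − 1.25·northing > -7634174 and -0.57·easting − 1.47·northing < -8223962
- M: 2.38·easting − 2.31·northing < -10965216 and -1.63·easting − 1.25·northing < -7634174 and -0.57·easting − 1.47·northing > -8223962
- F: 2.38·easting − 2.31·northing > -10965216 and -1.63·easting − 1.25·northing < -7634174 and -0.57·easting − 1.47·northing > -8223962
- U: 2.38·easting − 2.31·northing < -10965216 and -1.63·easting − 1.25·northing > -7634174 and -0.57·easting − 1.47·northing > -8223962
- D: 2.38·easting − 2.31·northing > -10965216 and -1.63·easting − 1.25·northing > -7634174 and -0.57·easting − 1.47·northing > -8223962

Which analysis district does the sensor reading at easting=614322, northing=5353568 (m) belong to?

2.38·614322 − 2.31·5353568 = -10904655.720, which is > -10965216
-1.63·614322 − 1.25·5353568 = -7693304.860, which is < -7634174
-0.57·614322 − 1.47·5353568 = -8219908.500, which is > -8223962
This sign pattern matches F.

F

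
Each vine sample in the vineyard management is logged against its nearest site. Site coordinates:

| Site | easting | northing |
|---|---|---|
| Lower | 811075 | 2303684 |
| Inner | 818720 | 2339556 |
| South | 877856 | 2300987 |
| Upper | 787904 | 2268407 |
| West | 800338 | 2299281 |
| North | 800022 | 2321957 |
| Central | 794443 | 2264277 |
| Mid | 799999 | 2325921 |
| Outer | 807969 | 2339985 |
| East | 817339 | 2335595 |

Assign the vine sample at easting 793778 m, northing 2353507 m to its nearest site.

Outer

Squared distances to each site:
Lower: 2781517538.000; Inner: 816733765.000; South: 9827460484.000; Upper: 7276513876.000; West: 2983492676.000; North: 1034390036.000; Central: 7962435125.000; Mid: 799688237.000; Outer: 384228965.000; East: 875960465.000.
Minimum at Outer.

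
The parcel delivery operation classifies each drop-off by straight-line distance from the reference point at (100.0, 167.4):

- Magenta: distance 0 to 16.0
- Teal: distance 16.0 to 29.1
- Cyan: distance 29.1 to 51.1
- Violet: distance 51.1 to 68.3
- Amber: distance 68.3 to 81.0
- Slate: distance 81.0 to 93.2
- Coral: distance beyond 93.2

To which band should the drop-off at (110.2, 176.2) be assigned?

Magenta

Distance = √((110.2−100.0)² + (176.2−167.4)²) = √(104.040 + 77.440) = 13.471.
0 ≤ 13.471 < 16.0 → Magenta.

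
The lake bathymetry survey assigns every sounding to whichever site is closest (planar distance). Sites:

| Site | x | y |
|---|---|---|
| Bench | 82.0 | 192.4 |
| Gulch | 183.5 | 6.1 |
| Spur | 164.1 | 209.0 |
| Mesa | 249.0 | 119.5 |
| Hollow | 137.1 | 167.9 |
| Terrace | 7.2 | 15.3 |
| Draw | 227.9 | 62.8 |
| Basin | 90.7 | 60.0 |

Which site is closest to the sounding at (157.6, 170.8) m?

Hollow

Squared distances to each site:
Bench: 6181.920; Gulch: 27796.900; Spur: 1501.490; Mesa: 10985.650; Hollow: 428.660; Terrace: 46800.410; Draw: 16606.090; Basin: 16752.250.
Minimum at Hollow.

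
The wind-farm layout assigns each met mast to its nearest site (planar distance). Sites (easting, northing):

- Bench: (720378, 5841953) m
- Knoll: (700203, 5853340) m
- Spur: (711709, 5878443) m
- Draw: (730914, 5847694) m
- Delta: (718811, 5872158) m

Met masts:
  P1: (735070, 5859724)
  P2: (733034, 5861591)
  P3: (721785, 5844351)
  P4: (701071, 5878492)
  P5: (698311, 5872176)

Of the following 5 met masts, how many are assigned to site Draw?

P1 → Draw
P2 → Draw
P3 → Bench
P4 → Spur
P5 → Spur
2 of the 5 go to Draw.

2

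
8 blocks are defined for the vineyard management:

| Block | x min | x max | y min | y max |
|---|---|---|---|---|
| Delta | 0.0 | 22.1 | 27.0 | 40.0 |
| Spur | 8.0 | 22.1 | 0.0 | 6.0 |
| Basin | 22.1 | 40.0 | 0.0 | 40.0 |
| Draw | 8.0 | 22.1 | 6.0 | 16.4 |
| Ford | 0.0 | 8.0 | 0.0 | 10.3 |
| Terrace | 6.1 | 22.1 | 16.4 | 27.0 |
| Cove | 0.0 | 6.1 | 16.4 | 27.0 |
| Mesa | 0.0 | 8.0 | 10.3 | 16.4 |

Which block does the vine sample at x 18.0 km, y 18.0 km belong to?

Terrace

The point has x = 18.0 and y = 18.0.
Only Terrace satisfies 6.1 ≤ x ≤ 22.1 and 16.4 ≤ y ≤ 27.0.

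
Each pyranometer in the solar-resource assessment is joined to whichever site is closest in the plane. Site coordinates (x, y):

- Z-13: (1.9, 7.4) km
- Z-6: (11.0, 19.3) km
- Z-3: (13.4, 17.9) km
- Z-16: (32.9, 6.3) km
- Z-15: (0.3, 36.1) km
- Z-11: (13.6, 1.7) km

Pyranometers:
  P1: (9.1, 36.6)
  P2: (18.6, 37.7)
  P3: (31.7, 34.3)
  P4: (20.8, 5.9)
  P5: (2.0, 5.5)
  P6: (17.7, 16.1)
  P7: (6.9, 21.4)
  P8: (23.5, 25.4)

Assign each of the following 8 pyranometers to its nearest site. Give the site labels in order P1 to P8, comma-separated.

Z-15, Z-15, Z-3, Z-11, Z-13, Z-3, Z-6, Z-3

P1 → Z-15 (d²=77.69)
P2 → Z-15 (d²=337.45)
P3 → Z-3 (d²=603.85)
P4 → Z-11 (d²=69.48)
P5 → Z-13 (d²=3.62)
P6 → Z-3 (d²=21.73)
P7 → Z-6 (d²=21.22)
P8 → Z-3 (d²=158.26)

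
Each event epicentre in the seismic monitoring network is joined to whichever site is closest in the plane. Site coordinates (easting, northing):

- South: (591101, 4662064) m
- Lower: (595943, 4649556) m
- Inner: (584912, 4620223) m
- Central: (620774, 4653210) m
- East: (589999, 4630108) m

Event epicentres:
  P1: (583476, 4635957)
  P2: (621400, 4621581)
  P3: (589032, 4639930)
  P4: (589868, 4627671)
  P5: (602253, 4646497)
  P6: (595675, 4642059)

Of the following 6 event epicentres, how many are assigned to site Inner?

0

P1 → East
P2 → Central
P3 → East
P4 → East
P5 → Lower
P6 → Lower
0 of the 6 go to Inner.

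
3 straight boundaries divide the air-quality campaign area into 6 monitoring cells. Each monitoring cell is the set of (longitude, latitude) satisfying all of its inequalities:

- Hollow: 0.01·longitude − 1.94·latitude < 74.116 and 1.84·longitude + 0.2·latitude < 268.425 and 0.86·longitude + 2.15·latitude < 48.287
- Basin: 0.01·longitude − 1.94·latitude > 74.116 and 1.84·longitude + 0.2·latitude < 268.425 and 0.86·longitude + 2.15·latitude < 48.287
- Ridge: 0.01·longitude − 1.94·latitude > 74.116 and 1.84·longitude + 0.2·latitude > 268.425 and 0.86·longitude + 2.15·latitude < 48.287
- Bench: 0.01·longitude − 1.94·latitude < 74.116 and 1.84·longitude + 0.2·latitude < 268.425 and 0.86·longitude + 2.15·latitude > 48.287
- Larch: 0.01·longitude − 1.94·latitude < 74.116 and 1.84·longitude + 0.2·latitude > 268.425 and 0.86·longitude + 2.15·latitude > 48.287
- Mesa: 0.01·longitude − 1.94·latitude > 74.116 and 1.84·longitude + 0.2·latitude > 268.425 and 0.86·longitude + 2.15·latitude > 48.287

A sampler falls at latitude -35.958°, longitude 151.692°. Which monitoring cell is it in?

Larch

0.01·151.692 − 1.94·-35.958 = 71.275, which is < 74.116
1.84·151.692 + 0.2·-35.958 = 271.922, which is > 268.425
0.86·151.692 + 2.15·-35.958 = 53.145, which is > 48.287
This sign pattern matches Larch.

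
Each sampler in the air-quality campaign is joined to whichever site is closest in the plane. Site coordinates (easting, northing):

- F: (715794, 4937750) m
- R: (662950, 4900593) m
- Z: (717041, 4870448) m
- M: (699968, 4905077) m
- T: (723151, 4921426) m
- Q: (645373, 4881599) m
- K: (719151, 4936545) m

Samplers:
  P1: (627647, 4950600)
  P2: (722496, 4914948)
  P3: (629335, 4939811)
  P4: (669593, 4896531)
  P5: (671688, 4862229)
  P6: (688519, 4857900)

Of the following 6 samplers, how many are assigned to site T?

1

P1 → R
P2 → T
P3 → R
P4 → R
P5 → Q
P6 → Z
1 of the 6 goes to T.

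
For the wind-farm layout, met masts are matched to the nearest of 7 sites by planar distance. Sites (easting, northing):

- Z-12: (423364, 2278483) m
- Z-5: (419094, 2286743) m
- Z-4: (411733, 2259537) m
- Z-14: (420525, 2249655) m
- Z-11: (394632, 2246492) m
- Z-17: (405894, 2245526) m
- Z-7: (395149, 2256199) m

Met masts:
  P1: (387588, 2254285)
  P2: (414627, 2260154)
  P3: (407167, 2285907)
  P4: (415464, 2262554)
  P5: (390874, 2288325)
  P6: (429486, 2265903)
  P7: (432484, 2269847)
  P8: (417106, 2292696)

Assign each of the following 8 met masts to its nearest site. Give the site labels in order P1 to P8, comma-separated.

P1 → Z-7 (d²=60832117.00)
P2 → Z-4 (d²=8755925.00)
P3 → Z-5 (d²=142952225.00)
P4 → Z-4 (d²=23022650.00)
P5 → Z-5 (d²=798871124.00)
P6 → Z-12 (d²=195735284.00)
P7 → Z-12 (d²=157754896.00)
P8 → Z-5 (d²=39390353.00)

Z-7, Z-4, Z-5, Z-4, Z-5, Z-12, Z-12, Z-5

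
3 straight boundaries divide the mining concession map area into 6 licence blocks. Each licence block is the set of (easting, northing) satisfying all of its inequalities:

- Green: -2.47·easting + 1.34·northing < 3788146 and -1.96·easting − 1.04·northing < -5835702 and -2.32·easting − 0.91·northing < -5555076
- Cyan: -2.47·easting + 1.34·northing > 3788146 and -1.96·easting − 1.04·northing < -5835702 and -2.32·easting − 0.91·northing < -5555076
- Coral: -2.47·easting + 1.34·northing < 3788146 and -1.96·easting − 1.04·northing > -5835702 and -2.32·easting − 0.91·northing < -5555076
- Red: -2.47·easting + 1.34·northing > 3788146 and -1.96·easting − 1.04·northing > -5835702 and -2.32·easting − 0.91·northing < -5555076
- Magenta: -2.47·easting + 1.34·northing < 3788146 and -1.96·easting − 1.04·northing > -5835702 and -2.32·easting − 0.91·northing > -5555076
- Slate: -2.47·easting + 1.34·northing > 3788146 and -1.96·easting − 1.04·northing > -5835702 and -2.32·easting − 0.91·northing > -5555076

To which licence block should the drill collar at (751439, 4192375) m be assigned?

-2.47·751439 + 1.34·4192375 = 3761728.170, which is < 3788146
-1.96·751439 − 1.04·4192375 = -5832890.440, which is > -5835702
-2.32·751439 − 0.91·4192375 = -5558399.730, which is < -5555076
This sign pattern matches Coral.

Coral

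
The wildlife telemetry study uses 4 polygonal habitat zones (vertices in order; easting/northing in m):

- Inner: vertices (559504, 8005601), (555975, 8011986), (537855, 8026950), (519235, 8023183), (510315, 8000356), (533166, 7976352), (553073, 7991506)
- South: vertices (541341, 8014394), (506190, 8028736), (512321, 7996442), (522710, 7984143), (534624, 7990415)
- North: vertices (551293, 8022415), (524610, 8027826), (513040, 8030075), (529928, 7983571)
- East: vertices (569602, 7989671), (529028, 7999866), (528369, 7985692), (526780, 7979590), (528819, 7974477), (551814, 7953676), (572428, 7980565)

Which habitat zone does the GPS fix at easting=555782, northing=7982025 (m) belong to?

East

Cast a ray rightward from (555782, 7982025). For each polygon, the edges (by vertex number in listed order) whose endpoints lie on opposite sides of northing = 7982025, where each meets that height, and whether that is right or left of the point:
Inner: 5–6 at easting≈527765.5 (left), 6–7 at easting≈540618.3 (left) → 0 crossings.
South: no edge straddles that height → 0 crossings.
North: no edge straddles that height → 0 crossings.
East: 3–4 at easting≈527414.1 (left), 7–1 at easting≈571974.9 (right) → 1 crossing.
Only East has an odd count, so the point is inside East.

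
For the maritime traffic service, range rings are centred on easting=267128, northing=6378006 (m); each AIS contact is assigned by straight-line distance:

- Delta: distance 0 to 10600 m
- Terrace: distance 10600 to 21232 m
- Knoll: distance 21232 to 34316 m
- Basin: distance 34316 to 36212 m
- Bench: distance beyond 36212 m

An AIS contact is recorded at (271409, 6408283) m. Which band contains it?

Knoll

Distance = √((271409−267128)² + (6408283−6378006)²) = √(18326961.000 + 916696729.000) = 30578.157 m.
21232 ≤ 30578.157 < 34316 → Knoll.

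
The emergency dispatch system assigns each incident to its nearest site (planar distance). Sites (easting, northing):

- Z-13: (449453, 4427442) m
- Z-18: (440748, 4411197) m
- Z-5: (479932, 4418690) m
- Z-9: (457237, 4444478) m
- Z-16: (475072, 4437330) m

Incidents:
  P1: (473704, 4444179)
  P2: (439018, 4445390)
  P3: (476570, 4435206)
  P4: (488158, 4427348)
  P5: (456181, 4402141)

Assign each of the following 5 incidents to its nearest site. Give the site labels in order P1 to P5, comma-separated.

Z-16, Z-9, Z-16, Z-5, Z-18

P1 → Z-16 (d²=48780225.00)
P2 → Z-9 (d²=332763705.00)
P3 → Z-16 (d²=6755380.00)
P4 → Z-5 (d²=142628040.00)
P5 → Z-18 (d²=320188625.00)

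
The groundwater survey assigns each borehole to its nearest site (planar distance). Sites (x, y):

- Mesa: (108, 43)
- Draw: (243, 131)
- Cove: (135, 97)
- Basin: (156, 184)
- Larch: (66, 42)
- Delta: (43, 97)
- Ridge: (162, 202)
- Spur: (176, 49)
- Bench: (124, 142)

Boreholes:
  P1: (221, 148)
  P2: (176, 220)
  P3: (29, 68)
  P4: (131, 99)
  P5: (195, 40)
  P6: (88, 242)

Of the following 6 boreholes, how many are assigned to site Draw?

1

P1 → Draw
P2 → Ridge
P3 → Delta
P4 → Cove
P5 → Spur
P6 → Ridge
1 of the 6 goes to Draw.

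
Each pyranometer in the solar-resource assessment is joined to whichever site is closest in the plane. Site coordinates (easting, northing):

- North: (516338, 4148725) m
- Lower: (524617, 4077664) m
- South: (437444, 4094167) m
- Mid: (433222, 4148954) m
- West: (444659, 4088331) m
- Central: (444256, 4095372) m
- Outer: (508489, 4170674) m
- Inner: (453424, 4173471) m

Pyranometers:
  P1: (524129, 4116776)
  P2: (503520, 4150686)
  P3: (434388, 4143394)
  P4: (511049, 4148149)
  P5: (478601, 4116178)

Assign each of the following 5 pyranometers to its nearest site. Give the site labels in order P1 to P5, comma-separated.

P1 → North (d²=1081438282.00)
P2 → North (d²=168146645.00)
P3 → Mid (d²=32273156.00)
P4 → North (d²=28305297.00)
P5 → Central (d²=1612468661.00)

North, North, Mid, North, Central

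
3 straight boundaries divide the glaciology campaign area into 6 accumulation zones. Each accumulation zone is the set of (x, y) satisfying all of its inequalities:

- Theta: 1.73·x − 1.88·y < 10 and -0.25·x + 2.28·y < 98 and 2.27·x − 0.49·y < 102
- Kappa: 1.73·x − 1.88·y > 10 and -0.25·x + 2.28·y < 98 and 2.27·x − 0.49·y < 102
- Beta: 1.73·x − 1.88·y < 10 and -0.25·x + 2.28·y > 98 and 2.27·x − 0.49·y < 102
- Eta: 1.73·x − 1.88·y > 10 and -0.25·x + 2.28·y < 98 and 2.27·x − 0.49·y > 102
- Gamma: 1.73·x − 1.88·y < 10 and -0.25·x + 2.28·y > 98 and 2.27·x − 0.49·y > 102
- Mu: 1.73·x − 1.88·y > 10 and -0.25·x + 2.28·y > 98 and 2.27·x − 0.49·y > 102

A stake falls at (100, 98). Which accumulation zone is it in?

1.73·100 − 1.88·98 = -11.240, which is < 10
-0.25·100 + 2.28·98 = 198.440, which is > 98
2.27·100 − 0.49·98 = 178.980, which is > 102
This sign pattern matches Gamma.

Gamma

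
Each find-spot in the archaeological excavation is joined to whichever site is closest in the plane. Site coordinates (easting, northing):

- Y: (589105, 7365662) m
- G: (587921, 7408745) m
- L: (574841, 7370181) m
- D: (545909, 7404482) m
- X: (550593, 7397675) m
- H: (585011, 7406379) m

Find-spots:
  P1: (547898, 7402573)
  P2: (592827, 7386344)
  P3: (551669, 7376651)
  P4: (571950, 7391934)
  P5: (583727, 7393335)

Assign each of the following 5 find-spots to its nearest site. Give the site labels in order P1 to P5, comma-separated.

P1 → D (d²=7600402.00)
P2 → Y (d²=441598408.00)
P3 → X (d²=443166352.00)
P4 → H (d²=379247746.00)
P5 → H (d²=171794592.00)

D, Y, X, H, H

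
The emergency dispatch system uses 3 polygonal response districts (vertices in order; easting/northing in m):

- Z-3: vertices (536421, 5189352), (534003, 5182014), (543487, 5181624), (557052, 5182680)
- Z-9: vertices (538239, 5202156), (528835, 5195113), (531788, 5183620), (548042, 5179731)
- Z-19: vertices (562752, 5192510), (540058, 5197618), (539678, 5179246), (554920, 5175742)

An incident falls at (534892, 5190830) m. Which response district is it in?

Z-9

Cast a ray rightward from (534892, 5190830). For each polygon, the edges (by vertex number in listed order) whose endpoints lie on opposite sides of northing = 5190830, where each meets that height, and whether that is right or left of the point:
Z-3: no edge straddles that height → 0 crossings.
Z-9: 2–3 at easting≈529935.5 (left), 4–1 at easting≈543190.1 (right) → 1 crossing.
Z-19: 2–3 at easting≈539917.6 (right), 4–1 at easting≈561967.3 (right) → 2 crossings.
Only Z-9 has an odd count, so the point is inside Z-9.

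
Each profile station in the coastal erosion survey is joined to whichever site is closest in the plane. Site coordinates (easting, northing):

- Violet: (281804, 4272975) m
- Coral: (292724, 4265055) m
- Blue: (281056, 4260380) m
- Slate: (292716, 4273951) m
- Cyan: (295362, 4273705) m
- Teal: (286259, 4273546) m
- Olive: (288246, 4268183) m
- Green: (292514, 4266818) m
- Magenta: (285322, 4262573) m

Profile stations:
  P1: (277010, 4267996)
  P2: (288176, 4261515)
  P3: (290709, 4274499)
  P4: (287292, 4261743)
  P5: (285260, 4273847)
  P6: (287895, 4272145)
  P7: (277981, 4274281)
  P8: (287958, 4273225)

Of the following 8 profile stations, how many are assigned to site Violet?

2

P1 → Violet
P2 → Magenta
P3 → Slate
P4 → Magenta
P5 → Teal
P6 → Teal
P7 → Violet
P8 → Teal
2 of the 8 go to Violet.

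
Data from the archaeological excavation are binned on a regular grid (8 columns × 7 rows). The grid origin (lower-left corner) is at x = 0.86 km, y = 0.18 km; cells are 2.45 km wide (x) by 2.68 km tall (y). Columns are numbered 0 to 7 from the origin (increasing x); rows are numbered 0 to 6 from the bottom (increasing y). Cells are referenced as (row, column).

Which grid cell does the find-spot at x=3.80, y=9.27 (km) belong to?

Column index: ⌊(3.80 − 0.86) / 2.45⌋ = ⌊1.200⌋ = 1
Row offset from origin: ⌊(9.27 − 0.18) / 2.68⌋ = ⌊3.392⌋ = 3 → row 3

(3, 1)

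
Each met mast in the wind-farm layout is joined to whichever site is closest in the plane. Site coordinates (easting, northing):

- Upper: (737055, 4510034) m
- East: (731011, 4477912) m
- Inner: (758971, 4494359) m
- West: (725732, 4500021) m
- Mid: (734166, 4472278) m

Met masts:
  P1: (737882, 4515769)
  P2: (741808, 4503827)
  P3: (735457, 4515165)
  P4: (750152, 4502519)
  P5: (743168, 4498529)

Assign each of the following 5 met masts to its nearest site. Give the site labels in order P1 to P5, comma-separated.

Upper, Upper, Upper, Inner, Upper

P1 → Upper (d²=33574154.00)
P2 → Upper (d²=61117858.00)
P3 → Upper (d²=28880765.00)
P4 → Inner (d²=144360361.00)
P5 → Upper (d²=169733794.00)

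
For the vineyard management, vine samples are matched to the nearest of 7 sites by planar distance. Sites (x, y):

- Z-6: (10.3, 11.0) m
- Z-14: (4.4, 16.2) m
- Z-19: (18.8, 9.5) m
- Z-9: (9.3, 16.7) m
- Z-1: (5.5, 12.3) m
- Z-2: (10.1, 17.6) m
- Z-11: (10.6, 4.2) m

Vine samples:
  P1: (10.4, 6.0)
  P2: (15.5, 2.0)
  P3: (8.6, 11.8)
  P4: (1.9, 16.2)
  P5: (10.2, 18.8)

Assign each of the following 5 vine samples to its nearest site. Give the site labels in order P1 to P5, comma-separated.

P1 → Z-11 (d²=3.28)
P2 → Z-11 (d²=28.85)
P3 → Z-6 (d²=3.53)
P4 → Z-14 (d²=6.25)
P5 → Z-2 (d²=1.45)

Z-11, Z-11, Z-6, Z-14, Z-2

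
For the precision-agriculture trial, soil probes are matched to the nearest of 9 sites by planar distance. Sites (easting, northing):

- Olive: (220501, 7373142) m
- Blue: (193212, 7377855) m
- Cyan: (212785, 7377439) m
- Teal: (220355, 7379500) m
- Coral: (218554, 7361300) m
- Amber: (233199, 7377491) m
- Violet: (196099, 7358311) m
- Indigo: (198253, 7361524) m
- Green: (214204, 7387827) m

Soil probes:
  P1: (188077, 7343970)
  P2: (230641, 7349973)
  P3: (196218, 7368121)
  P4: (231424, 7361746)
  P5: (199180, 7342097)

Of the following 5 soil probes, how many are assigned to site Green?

0

P1 → Violet
P2 → Coral
P3 → Indigo
P4 → Coral
P5 → Violet
0 of the 5 go to Green.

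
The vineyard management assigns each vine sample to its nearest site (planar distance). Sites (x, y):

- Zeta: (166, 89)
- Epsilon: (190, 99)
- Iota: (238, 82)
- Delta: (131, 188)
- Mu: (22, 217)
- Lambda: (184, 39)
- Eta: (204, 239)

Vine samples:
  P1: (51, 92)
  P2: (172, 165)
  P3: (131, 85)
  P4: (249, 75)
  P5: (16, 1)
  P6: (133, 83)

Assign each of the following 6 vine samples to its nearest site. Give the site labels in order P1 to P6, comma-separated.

Zeta, Delta, Zeta, Iota, Lambda, Zeta

P1 → Zeta (d²=13234.00)
P2 → Delta (d²=2210.00)
P3 → Zeta (d²=1241.00)
P4 → Iota (d²=170.00)
P5 → Lambda (d²=29668.00)
P6 → Zeta (d²=1125.00)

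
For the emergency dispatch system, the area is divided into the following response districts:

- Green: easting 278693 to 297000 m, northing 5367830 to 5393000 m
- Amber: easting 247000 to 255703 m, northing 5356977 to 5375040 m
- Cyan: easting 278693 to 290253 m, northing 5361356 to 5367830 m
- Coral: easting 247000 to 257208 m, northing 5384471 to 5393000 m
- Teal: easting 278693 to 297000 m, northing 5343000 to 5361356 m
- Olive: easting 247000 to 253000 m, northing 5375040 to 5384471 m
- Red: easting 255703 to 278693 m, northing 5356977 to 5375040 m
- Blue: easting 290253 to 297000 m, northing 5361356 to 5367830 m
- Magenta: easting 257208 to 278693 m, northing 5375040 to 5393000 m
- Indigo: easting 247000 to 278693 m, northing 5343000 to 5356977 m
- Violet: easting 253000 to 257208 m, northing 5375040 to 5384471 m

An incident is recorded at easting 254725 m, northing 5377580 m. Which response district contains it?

The point has easting = 254725 and northing = 5377580.
Only Violet satisfies 253000 ≤ easting ≤ 257208 and 5375040 ≤ northing ≤ 5384471.

Violet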